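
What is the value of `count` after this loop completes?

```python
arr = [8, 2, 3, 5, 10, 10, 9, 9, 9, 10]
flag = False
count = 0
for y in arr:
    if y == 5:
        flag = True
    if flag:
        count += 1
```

Count elements after first 5 in [8, 2, 3, 5, 10, 10, 9, 9, 9, 10]
`count` takes the values: 0 → 1 → 2 → 3 → 4 → 5 → 6 → 7

Answer: 7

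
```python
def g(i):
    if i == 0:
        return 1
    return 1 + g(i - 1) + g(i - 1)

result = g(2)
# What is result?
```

g(i) = 1 + 2·g(i-1), g(0)=1. Closed form: (1+1)·2^2 - 1 = 7.

Answer: 7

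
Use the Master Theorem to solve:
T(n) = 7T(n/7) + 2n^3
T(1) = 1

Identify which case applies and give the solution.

a=7, b=7, f(n)=2n^3. log_7(7) = 1. Since c=3 > 1 and the regularity condition holds (7(n/7)^3 = (7/7^3)n^3 with 7/7^3 < 1), Case 3 applies: T(n) = Θ(f(n)) = O(n^3).

Answer: O(n^3) - Case 3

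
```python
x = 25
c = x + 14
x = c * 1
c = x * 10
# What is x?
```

Trace:
`x = 25` → x = 25
`c = x + 14` → c = 39
`x = c * 1` → x = 39
`c = x * 10` → c = 390
So x = 39

Answer: 39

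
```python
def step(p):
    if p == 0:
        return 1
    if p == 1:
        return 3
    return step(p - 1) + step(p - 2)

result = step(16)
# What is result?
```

Build up from base cases: step(0)=1, step(1)=3, step(2)=4, step(3)=7, step(4)=11, step(5)=18, step(6)=29, ..., step(16)=3571

Answer: 3571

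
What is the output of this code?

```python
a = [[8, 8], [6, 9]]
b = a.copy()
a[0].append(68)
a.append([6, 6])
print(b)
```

Key concept: shallow copy with nested lists.
Step by step:
`a = [[8, 8], [6, 9]]` → a = [[8, 8], [6, 9]]
`b = a.copy()` → b = [[8, 8], [6, 9]]
`a[0].append(68)` → a = [[8, 8, 68], [6, 9]]; b = [[8, 8, 68], [6, 9]]
`a.append([6, 6])` → a = [[8, 8, 68], [6, 9], [6, 6]]
`print(b)` → prints [[8, 8, 68], [6, 9]]

Answer: [[8, 8, 68], [6, 9]]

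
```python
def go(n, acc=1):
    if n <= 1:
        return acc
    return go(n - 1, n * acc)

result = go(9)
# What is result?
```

Accumulator trace (n, acc): (9, 1) -> (8, 9) -> (7, 72) -> (6, 504) -> (5, 3024) -> (4, 15120) -> (3, 60480) -> (2, 181440) -> (1, 362880) -> return 362880

Answer: 362880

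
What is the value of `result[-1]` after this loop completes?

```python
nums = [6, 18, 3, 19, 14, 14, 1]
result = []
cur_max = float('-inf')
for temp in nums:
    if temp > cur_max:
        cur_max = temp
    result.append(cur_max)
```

Running max ends at 19
`result` takes the values: [] → [6] → [6, 18] → [6, 18, 18] → [6, 18, 18, 19] → [6, 18, 18, 19, 19] → [6, 18, 18, 19, 19, 19] → [6, 18, 18, 19, 19, 19, 19]
So `result[-1]` = 19

Answer: 19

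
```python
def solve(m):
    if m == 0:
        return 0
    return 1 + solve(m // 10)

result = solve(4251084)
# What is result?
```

Count of digits of 4251084: 7

Answer: 7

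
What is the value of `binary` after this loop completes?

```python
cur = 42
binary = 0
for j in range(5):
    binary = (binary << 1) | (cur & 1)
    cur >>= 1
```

Reverse lowest 5 bits of 42
`binary` takes the values: 0 → 1 → 2 → 5 → 10

Answer: 10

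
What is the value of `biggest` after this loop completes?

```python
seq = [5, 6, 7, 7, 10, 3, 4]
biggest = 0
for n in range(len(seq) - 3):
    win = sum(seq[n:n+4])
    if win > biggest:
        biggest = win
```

Max sum of 4-element window in [5, 6, 7, 7, 10, 3, 4]
`biggest` takes the values: 0 → 25 → 30

Answer: 30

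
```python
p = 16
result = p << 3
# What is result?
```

Trace:
`p = 16` → p = 16
`result = p << 3` → result = 128
So result = 128

Answer: 128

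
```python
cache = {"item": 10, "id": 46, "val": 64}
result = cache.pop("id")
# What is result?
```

Trace:
`cache = {"item": 10, "id": 46, "val": 64}` → cache = {'item': 10, 'id': 46, 'val': 64}
`result = cache.pop("id")` → cache = {'item': 10, 'val': 64}; result = 46
So result = 46

Answer: 46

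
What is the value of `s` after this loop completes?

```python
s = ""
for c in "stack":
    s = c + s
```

Reverse 'stack'
`s` takes the values: "" → "s" → "ts" → "ats" → "cats" → "kcats"

Answer: "kcats"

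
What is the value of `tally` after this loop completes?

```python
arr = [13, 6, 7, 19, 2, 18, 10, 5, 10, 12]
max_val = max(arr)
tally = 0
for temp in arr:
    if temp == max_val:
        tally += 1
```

Count of max value 19 in [13, 6, 7, 19, 2, 18, 10, 5, 10, 12]
`tally` takes the values: 0 → 1

Answer: 1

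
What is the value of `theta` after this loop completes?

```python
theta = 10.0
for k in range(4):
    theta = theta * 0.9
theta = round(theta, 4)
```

Exponential decay: 10.0 * 0.9^4
`theta` takes the values: 10.0 → 9.0 → 8.1 → 7.29 → 6.561

Answer: 6.561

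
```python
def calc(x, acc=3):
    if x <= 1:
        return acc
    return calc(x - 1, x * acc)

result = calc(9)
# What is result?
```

Accumulator trace (n, acc): (9, 3) -> (8, 27) -> (7, 216) -> (6, 1512) -> (5, 9072) -> (4, 45360) -> (3, 181440) -> (2, 544320) -> (1, 1088640) -> return 1088640

Answer: 1088640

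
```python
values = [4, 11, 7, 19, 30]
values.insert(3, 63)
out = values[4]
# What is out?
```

Trace:
`values = [4, 11, 7, 19, 30]` → values = [4, 11, 7, 19, 30]
`values.insert(3, 63)` → values = [4, 11, 7, 63, 19, 30]
`out = values[4]` → out = 19
So out = 19

Answer: 19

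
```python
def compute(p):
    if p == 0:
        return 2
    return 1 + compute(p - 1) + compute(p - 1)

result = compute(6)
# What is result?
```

compute(p) = 1 + 2·compute(p-1), compute(0)=2. Closed form: (2+1)·2^6 - 1 = 191.

Answer: 191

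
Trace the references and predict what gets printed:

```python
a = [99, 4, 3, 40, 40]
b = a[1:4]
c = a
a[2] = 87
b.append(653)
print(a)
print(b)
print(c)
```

Key concept: slice vs alias.
Step by step:
`a = [99, 4, 3, 40, 40]` → a = [99, 4, 3, 40, 40]
`b = a[1:4]` → b = [4, 3, 40]
`c = a` → c = [99, 4, 3, 40, 40] (same object as a)
`a[2] = 87` → a = [99, 4, 87, 40, 40] (same object as c); c = [99, 4, 87, 40, 40] (same object as a)
`b.append(653)` → b = [4, 3, 40, 653]
`print(a)` → prints [99, 4, 87, 40, 40]
`print(b)` → prints [4, 3, 40, 653]
`print(c)` → prints [99, 4, 87, 40, 40]

Answer:
[99, 4, 87, 40, 40]
[4, 3, 40, 653]
[99, 4, 87, 40, 40]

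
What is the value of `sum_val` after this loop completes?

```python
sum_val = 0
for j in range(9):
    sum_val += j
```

Sum of 0 to 8 = 36
`sum_val` takes the values: 0 → 1 → 3 → 6 → 10 → 15 → 21 → 28 → 36

Answer: 36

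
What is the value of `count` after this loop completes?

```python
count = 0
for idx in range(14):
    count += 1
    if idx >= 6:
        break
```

Loop breaks when idx reaches 6, count is 7
`count` takes the values: 0 → 1 → 2 → 3 → 4 → 5 → 6 → 7

Answer: 7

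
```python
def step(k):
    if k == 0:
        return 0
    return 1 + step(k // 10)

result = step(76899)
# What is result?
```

Count of digits of 76899: 5

Answer: 5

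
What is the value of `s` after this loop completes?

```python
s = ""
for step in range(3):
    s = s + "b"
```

Repeat 'b' 3 times
`s` takes the values: "" → "b" → "bb" → "bbb"

Answer: "bbb"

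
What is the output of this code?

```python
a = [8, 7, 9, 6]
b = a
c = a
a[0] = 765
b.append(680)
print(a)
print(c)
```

Key concept: multiple aliases.
Step by step:
`a = [8, 7, 9, 6]` → a = [8, 7, 9, 6]
`b = a` → b = [8, 7, 9, 6] (same object as a)
`c = a` → c = [8, 7, 9, 6] (same object as a, b)
`a[0] = 765` → a = [765, 7, 9, 6] (same object as b, c); b = [765, 7, 9, 6] (same object as a, c); c = [765, 7, 9, 6] (same object as a, b)
`b.append(680)` → a = [765, 7, 9, 6, 680] (same object as b, c); b = [765, 7, 9, 6, 680] (same object as a, c); c = [765, 7, 9, 6, 680] (same object as a, b)
`print(a)` → prints [765, 7, 9, 6, 680]
`print(c)` → prints [765, 7, 9, 6, 680]

Answer:
[765, 7, 9, 6, 680]
[765, 7, 9, 6, 680]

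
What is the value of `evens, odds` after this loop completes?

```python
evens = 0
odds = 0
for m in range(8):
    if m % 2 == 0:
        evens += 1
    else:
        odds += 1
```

Count evens and odds in range(8)
`evens, odds` takes the values: (0, 0) → (1, 0) → (1, 1) → (2, 1) → (2, 2) → (3, 2) → (3, 3) → (4, 3) → (4, 4)

Answer: 4, 4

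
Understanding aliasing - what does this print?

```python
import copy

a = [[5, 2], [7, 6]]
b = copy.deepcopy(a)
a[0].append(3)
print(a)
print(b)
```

Key concept: deep copy is fully independent.
Step by step:
`a = [[5, 2], [7, 6]]` → a = [[5, 2], [7, 6]]
`b = copy.deepcopy(a)` → b = [[5, 2], [7, 6]]
`a[0].append(3)` → a = [[5, 2, 3], [7, 6]]
`print(a)` → prints [[5, 2, 3], [7, 6]]
`print(b)` → prints [[5, 2], [7, 6]]

Answer:
[[5, 2, 3], [7, 6]]
[[5, 2], [7, 6]]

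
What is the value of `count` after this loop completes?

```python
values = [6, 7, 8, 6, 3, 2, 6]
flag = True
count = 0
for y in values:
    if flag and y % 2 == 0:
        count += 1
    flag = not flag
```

Count even values at even positions
`count` takes the values: 0 → 1 → 2 → 3

Answer: 3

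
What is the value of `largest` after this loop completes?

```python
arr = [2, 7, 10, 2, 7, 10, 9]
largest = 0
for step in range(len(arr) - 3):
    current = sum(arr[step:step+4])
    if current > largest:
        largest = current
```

Max sum of 4-element window in [2, 7, 10, 2, 7, 10, 9]
`largest` takes the values: 0 → 21 → 26 → 29

Answer: 29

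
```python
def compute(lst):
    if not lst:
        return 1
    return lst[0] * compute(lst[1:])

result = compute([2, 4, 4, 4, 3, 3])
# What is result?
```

Product over [2, 4, 4, 4, 3, 3] = 2 * 4 * 4 * 4 * 3 * 3 = 1152

Answer: 1152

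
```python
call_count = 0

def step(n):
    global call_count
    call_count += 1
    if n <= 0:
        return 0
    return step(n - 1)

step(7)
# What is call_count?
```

Linear recursion stepping by 1: 8 calls from n=7 down to ≤0.

Answer: 8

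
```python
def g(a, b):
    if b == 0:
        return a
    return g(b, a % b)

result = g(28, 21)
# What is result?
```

g(28, 21) -> g(21, 7) -> g(7, 0) -> 7

Answer: 7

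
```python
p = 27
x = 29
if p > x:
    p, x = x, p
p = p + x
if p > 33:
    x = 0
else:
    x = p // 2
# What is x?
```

Trace:
`p = 27` → p = 27
`x = 29` → x = 29
`if p > x: ...` → p > x is False → no variable changes
`p = p + x` → p = 56
`if p > 33: ...` → p > 33 is True → x = 0
So x = 0

Answer: 0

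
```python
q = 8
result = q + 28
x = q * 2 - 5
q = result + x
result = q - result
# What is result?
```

Trace:
`q = 8` → q = 8
`result = q + 28` → result = 36
`x = q * 2 - 5` → x = 11
`q = result + x` → q = 47
`result = q - result` → result = 11
So result = 11

Answer: 11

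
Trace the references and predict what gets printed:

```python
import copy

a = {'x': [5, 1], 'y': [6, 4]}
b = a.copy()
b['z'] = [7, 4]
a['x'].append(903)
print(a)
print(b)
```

Key concept: shallow copy of dict with mutable values.
Step by step:
`a = {'x': [5, 1], 'y': [6, 4]}` → a = {'x': [5, 1], 'y': [6, 4]}
`b = a.copy()` → b = {'x': [5, 1], 'y': [6, 4]}
`b['z'] = [7, 4]` → b = {'x': [5, 1], 'y': [6, 4], 'z': [7, 4]}
`a['x'].append(903)` → a = {'x': [5, 1, 903], 'y': [6, 4]}; b = {'x': [5, 1, 903], 'y': [6, 4], 'z': [7, 4]}
`print(a)` → prints {'x': [5, 1, 903], 'y': [6, 4]}
`print(b)` → prints {'x': [5, 1, 903], 'y': [6, 4], 'z': [7, 4]}

Answer:
{'x': [5, 1, 903], 'y': [6, 4]}
{'x': [5, 1, 903], 'y': [6, 4], 'z': [7, 4]}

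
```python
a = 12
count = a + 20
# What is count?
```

Trace:
`a = 12` → a = 12
`count = a + 20` → count = 32
So count = 32

Answer: 32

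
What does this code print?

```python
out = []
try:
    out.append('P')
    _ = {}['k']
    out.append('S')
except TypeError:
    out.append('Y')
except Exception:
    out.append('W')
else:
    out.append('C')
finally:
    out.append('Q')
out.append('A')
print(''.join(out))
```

Execution trace: 'P' (try body) → 'W' (except Exception) → 'Q' (finally) → 'A' (after the try/except). Output: PWQA

Answer: PWQA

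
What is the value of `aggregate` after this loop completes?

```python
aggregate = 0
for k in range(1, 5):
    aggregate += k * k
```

Sum of squares 1² to 4² = 30
`aggregate` takes the values: 0 → 1 → 5 → 14 → 30

Answer: 30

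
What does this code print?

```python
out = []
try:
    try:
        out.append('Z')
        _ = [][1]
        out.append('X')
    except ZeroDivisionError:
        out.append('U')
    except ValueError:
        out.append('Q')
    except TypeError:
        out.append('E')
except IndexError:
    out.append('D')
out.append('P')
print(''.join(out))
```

Execution trace: 'Z' (try body) → 'D' (outer except IndexError) → 'P' (after the try/except). Output: ZDP

Answer: ZDP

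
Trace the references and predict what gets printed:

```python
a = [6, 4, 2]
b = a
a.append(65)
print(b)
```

Key concept: basic list aliasing.
Step by step:
`a = [6, 4, 2]` → a = [6, 4, 2]
`b = a` → b = [6, 4, 2] (same object as a)
`a.append(65)` → a = [6, 4, 2, 65] (same object as b); b = [6, 4, 2, 65] (same object as a)
`print(b)` → prints [6, 4, 2, 65]

Answer: [6, 4, 2, 65]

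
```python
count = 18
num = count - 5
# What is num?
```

Trace:
`count = 18` → count = 18
`num = count - 5` → num = 13
So num = 13

Answer: 13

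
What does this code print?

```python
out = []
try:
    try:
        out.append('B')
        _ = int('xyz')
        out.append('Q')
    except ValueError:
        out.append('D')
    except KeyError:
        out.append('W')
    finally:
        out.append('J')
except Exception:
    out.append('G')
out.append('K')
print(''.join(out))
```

Execution trace: 'B' (inner try body) → 'D' (inner except ValueError) → 'J' (inner finally) → 'K' (after the try/except). Output: BDJK

Answer: BDJK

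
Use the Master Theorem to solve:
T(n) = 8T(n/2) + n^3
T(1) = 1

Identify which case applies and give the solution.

a=8, b=2, f(n)=n^3. log_2(8) = 3. Since c=3 = 3, Case 2 applies: T(n) = Θ(n^log_b(a) · log n) = O(n^3 log n).

Answer: O(n^3 log n) - Case 2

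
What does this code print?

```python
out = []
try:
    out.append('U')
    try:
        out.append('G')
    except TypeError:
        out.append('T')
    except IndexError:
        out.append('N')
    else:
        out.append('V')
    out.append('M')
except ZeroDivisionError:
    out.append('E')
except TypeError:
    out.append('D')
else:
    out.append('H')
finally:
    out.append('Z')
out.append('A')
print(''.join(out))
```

Execution trace: 'U' (try body) → 'G' (inner try body, no exception) → 'V' (inner else) → 'M' (try body, no exception) → 'H' (else) → 'Z' (finally) → 'A' (after the try/except). Output: UGVMHZA

Answer: UGVMHZA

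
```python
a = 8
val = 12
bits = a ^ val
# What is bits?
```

Trace:
`a = 8` → a = 8
`val = 12` → val = 12
`bits = a ^ val` → bits = 4
So bits = 4

Answer: 4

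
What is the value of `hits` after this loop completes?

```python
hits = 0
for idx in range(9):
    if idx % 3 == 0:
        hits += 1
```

Count numbers divisible by 3 in range(9)
`hits` takes the values: 0 → 1 → 2 → 3

Answer: 3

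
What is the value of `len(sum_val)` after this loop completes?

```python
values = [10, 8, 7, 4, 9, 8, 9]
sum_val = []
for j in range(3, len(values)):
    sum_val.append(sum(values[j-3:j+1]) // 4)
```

Number of 4-element averages
`sum_val` takes the values: [] → [7] → [7, 7] → [7, 7, 7] → [7, 7, 7, 7]
So `len(sum_val)` = 4

Answer: 4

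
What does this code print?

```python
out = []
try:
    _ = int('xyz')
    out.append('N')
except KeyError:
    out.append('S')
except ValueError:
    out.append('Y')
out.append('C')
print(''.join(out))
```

Execution trace: 'Y' (except ValueError) → 'C' (after the try/except). Output: YC

Answer: YC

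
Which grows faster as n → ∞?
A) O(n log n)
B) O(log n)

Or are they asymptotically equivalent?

O(n log n) vs O(log n): Higher order terms dominate.

Answer: A) O(n log n) grows faster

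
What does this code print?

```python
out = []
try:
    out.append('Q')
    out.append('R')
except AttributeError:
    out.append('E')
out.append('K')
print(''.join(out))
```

Execution trace: 'Q' (try body) → 'R' (try body, no exception) → 'K' (after the try/except). Output: QRK

Answer: QRK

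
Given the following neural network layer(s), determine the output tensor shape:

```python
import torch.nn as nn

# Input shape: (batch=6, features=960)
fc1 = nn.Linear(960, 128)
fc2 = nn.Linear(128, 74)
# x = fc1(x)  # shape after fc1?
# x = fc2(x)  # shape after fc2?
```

Input: (6, 960) -> after fc1: (6, 128) -> Output: (6, 74)

Answer: (6, 74)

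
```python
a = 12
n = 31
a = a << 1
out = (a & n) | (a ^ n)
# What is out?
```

Trace:
`a = 12` → a = 12
`n = 31` → n = 31
`a = a << 1` → a = 24
`out = (a & n) | (a ^ n)` → out = 31
So out = 31

Answer: 31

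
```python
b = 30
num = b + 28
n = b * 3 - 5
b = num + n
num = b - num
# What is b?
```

Trace:
`b = 30` → b = 30
`num = b + 28` → num = 58
`n = b * 3 - 5` → n = 85
`b = num + n` → b = 143
`num = b - num` → num = 85
So b = 143

Answer: 143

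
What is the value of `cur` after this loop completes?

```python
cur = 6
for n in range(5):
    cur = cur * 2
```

Multiply by 2, 5 times: 6 * 2^5 = 192
`cur` takes the values: 6 → 12 → 24 → 48 → 96 → 192

Answer: 192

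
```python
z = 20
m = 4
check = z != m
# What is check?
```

Trace:
`z = 20` → z = 20
`m = 4` → m = 4
`check = z != m` → check = True
So check = True

Answer: True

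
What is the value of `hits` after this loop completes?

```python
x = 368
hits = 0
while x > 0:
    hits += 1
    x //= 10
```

Count digits by repeated division by 10
`hits` takes the values: 0 → 1 → 2 → 3

Answer: 3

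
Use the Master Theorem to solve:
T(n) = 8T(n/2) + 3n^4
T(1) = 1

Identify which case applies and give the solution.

a=8, b=2, f(n)=3n^4. log_2(8) = 3. Since c=4 > 3 and the regularity condition holds (8(n/2)^4 = (8/2^4)n^4 with 8/2^4 < 1), Case 3 applies: T(n) = Θ(f(n)) = O(n^4).

Answer: O(n^4) - Case 3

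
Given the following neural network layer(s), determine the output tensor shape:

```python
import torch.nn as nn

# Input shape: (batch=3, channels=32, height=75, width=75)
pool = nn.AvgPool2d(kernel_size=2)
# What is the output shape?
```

Input: (3, 32, 75, 75) -> Output: (3, 32, 37, 37)

Answer: (3, 32, 37, 37)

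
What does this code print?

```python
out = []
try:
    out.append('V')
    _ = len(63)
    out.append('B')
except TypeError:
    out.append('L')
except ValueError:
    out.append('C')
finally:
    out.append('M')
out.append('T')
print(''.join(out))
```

Execution trace: 'V' (try body) → 'L' (except TypeError) → 'M' (finally) → 'T' (after the try/except). Output: VLMT

Answer: VLMT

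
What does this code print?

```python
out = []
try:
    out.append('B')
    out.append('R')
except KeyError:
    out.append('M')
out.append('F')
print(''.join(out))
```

Execution trace: 'B' (try body) → 'R' (try body, no exception) → 'F' (after the try/except). Output: BRF

Answer: BRF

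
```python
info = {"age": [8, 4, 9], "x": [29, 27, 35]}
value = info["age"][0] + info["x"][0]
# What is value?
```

Trace:
`info = {"age": [8, 4, 9], "x": [29, 27, 35]}` → info = {'age': [8, 4, 9], 'x': [29, 27, 35]}
`value = info["age"][0] + info["x"][0]` → value = 37
So value = 37

Answer: 37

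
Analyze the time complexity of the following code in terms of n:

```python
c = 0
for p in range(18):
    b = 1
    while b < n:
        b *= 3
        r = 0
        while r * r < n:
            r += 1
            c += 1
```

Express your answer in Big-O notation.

Each loop level contributes: 1 × log n × √n. Multiplying the contributions gives O(√n log n).

Answer: O(√n log n)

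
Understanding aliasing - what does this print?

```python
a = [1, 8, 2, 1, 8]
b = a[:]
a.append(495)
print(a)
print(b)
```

Key concept: slice [:] creates copy.
Step by step:
`a = [1, 8, 2, 1, 8]` → a = [1, 8, 2, 1, 8]
`b = a[:]` → b = [1, 8, 2, 1, 8]
`a.append(495)` → a = [1, 8, 2, 1, 8, 495]
`print(a)` → prints [1, 8, 2, 1, 8, 495]
`print(b)` → prints [1, 8, 2, 1, 8]

Answer:
[1, 8, 2, 1, 8, 495]
[1, 8, 2, 1, 8]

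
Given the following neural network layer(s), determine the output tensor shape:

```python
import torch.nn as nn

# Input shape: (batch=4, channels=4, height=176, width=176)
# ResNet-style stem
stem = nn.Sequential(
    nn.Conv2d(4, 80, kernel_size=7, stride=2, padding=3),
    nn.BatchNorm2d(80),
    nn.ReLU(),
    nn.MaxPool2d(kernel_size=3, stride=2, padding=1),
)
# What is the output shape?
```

Input: (4, 4, 176, 176) -> after Conv2d 7x7 stride=2: (4, 80, 88, 88) -> Output: (4, 80, 44, 44)

Answer: (4, 80, 44, 44)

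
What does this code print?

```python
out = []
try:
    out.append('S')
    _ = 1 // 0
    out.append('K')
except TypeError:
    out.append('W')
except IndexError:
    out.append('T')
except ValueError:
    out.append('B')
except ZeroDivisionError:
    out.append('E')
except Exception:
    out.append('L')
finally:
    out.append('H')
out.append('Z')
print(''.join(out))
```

Execution trace: 'S' (try body) → 'E' (except ZeroDivisionError) → 'H' (finally) → 'Z' (after the try/except). Output: SEHZ

Answer: SEHZ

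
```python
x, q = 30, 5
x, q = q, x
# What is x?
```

Trace:
`x, q = 30, 5` → x = 30; q = 5
`x, q = q, x` → x = 5; q = 30
So x = 5

Answer: 5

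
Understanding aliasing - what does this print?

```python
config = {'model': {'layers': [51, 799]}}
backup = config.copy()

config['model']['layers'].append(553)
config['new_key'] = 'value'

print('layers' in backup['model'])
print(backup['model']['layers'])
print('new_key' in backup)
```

Key concept: shallow copy gotcha with nested dict.
Step by step:
`config = {'model': {'layers': [51, 799]}}` → config = {'model': {'layers': [51, 799]}}
`backup = config.copy()` → backup = {'model': {'layers': [51, 799]}}
`config['model']['layers'].append(553)` → config = {'model': {'layers': [51, 799, 553]}}; backup = {'model': {'layers': [51, 799, 553]}}
`config['new_key'] = 'value'` → config = {'model': {'layers': [51, 799, 553]}, 'new_key': 'value'}
`print('layers' in backup['model'])` → prints True
`print(backup['model']['layers'])` → prints [51, 799, 553]
`print('new_key' in backup)` → prints False

Answer:
True
[51, 799, 553]
False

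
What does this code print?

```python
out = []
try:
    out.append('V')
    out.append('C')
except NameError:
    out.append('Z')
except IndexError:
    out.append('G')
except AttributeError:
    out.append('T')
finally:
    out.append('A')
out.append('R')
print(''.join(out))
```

Execution trace: 'V' (try body) → 'C' (try body, no exception) → 'A' (finally) → 'R' (after the try/except). Output: VCAR

Answer: VCAR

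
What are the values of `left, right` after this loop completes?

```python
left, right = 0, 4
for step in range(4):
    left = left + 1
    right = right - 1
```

left goes 0→4, right goes 4→0
`left, right` takes the values: (0, 4) → (1, 4) → (1, 3) → (2, 3) → (2, 2) → (3, 2) → (3, 1) → (4, 1) → (4, 0)

Answer: 4, 0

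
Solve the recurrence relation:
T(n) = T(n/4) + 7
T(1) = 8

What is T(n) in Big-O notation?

Each step divides n by 4 and adds 7. After log_4(n) steps we reach T(1)=8. So T(n) = 7·log_4(n) + 8 = O(log n).

Answer: O(log n)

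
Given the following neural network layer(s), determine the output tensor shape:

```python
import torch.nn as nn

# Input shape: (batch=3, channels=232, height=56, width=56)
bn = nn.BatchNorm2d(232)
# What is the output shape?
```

Input: (3, 232, 56, 56) -> Output: (3, 232, 56, 56)

Answer: (3, 232, 56, 56)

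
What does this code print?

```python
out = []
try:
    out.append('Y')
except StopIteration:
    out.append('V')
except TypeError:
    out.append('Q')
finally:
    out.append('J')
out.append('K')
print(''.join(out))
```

Execution trace: 'Y' (try body, no exception) → 'J' (finally) → 'K' (after the try/except). Output: YJK

Answer: YJK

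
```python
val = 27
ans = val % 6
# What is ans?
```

Trace:
`val = 27` → val = 27
`ans = val % 6` → ans = 3
So ans = 3

Answer: 3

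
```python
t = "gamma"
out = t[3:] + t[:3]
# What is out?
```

Trace:
`t = "gamma"` → t = 'gamma'
`out = t[3:] + t[:3]` → out = 'magam'
So out = 'magam'

Answer: 'magam'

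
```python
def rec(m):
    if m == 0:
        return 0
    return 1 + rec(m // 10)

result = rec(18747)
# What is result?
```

Count of digits of 18747: 5

Answer: 5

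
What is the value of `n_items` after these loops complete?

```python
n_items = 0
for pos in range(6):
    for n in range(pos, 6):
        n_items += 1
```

Upper triangle: 6 + 5 + ... + 1
`n_items` takes the values: 0 → 1 → 2 → 3 → 4 → 5 → 6 → 7 → 8 → 9 → 10 → 11 → 12 → 13 → 14 → 15 → 16 → 17 → 18 → 19 → 20 → 21

Answer: 21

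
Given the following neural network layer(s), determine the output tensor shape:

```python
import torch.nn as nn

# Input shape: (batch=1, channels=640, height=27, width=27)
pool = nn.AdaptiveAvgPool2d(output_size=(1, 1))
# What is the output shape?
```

Input: (1, 640, 27, 27) -> Output: (1, 640, 1, 1)

Answer: (1, 640, 1, 1)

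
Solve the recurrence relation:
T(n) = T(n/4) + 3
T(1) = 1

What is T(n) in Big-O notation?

Each step divides n by 4 and adds 3. After log_4(n) steps we reach T(1)=1. So T(n) = 3·log_4(n) + 1 = O(log n).

Answer: O(log n)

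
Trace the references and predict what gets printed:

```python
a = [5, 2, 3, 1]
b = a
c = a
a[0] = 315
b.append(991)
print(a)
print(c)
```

Key concept: multiple aliases.
Step by step:
`a = [5, 2, 3, 1]` → a = [5, 2, 3, 1]
`b = a` → b = [5, 2, 3, 1] (same object as a)
`c = a` → c = [5, 2, 3, 1] (same object as a, b)
`a[0] = 315` → a = [315, 2, 3, 1] (same object as b, c); b = [315, 2, 3, 1] (same object as a, c); c = [315, 2, 3, 1] (same object as a, b)
`b.append(991)` → a = [315, 2, 3, 1, 991] (same object as b, c); b = [315, 2, 3, 1, 991] (same object as a, c); c = [315, 2, 3, 1, 991] (same object as a, b)
`print(a)` → prints [315, 2, 3, 1, 991]
`print(c)` → prints [315, 2, 3, 1, 991]

Answer:
[315, 2, 3, 1, 991]
[315, 2, 3, 1, 991]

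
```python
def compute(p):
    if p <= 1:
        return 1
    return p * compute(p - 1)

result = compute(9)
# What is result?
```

compute(9) = 9 * 8 * 7 * 6 * 5 * 4 * 3 * 2 * 1 = 362880

Answer: 362880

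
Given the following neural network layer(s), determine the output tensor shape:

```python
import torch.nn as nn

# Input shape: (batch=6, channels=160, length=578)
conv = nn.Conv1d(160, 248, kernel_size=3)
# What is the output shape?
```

Input: (6, 160, 578) -> Output: (6, 248, 576)

Answer: (6, 248, 576)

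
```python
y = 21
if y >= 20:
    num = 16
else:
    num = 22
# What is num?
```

Trace:
`y = 21` → y = 21
`if y >= 20: ...` → y >= 20 is True → num = 16
So num = 16

Answer: 16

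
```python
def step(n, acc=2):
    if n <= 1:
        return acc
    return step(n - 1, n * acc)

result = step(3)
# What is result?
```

Accumulator trace (n, acc): (3, 2) -> (2, 6) -> (1, 12) -> return 12

Answer: 12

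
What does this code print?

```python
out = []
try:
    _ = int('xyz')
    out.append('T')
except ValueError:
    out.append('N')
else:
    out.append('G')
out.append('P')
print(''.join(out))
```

Execution trace: 'N' (except ValueError) → 'P' (after the try/except). Output: NP

Answer: NP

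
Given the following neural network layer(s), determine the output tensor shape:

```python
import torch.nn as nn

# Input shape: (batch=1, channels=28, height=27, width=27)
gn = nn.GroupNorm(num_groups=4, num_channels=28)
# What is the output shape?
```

Input: (1, 28, 27, 27) -> Output: (1, 28, 27, 27)

Answer: (1, 28, 27, 27)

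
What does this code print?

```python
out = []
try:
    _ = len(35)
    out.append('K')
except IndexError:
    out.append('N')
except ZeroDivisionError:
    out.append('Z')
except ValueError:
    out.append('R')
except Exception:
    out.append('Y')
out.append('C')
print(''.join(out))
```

Execution trace: 'Y' (except Exception) → 'C' (after the try/except). Output: YC

Answer: YC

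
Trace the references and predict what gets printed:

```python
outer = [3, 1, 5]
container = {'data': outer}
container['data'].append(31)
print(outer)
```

Key concept: dict holds reference to list.
Step by step:
`outer = [3, 1, 5]` → outer = [3, 1, 5]
`container = {'data': outer}` → container = {'data': [3, 1, 5]}
`container['data'].append(31)` → outer = [3, 1, 5, 31]; container = {'data': [3, 1, 5, 31]}
`print(outer)` → prints [3, 1, 5, 31]

Answer: [3, 1, 5, 31]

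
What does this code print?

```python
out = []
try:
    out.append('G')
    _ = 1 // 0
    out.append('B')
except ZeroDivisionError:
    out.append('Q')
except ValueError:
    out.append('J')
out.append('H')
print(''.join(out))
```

Execution trace: 'G' (try body) → 'Q' (except ZeroDivisionError) → 'H' (after the try/except). Output: GQH

Answer: GQH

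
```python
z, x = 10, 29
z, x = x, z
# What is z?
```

Trace:
`z, x = 10, 29` → z = 10; x = 29
`z, x = x, z` → z = 29; x = 10
So z = 29

Answer: 29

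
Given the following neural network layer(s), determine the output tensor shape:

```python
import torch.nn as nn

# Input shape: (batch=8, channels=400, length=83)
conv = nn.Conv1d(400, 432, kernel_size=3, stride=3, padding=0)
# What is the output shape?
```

Input: (8, 400, 83) -> Output: (8, 432, 27)

Answer: (8, 432, 27)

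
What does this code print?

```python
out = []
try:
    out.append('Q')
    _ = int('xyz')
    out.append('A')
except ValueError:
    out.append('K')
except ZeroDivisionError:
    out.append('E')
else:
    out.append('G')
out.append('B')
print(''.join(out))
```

Execution trace: 'Q' (try body) → 'K' (except ValueError) → 'B' (after the try/except). Output: QKB

Answer: QKB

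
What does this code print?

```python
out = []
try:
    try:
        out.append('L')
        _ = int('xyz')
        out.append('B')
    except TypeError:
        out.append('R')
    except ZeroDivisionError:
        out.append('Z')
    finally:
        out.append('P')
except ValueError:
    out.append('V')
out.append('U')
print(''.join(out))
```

Execution trace: 'L' (inner try body) → 'P' (inner finally) → 'V' (outer except ValueError) → 'U' (after the try/except). Output: LPVU

Answer: LPVU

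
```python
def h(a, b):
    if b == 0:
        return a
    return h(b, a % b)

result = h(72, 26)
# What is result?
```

h(72, 26) -> h(26, 20) -> h(20, 6) -> h(6, 2) -> h(2, 0) -> 2

Answer: 2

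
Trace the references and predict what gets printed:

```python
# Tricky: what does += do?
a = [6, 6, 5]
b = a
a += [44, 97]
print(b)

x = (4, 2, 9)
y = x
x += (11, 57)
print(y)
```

Key concept: += behavior differs for mutable vs immutable.
Step by step:
`a = [6, 6, 5]` → a = [6, 6, 5]
`b = a` → b = [6, 6, 5] (same object as a)
`a += [44, 97]` → a = [6, 6, 5, 44, 97] (same object as b); b = [6, 6, 5, 44, 97] (same object as a)
`print(b)` → prints [6, 6, 5, 44, 97]
`x = (4, 2, 9)` → x = (4, 2, 9)
`y = x` → y = (4, 2, 9)
`x += (11, 57)` → x = (4, 2, 9, 11, 57)
`print(y)` → prints (4, 2, 9)

Answer:
[6, 6, 5, 44, 97]
(4, 2, 9)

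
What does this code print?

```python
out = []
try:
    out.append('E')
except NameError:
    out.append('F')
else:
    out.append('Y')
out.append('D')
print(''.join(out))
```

Execution trace: 'E' (try body, no exception) → 'Y' (else) → 'D' (after the try/except). Output: EYD

Answer: EYD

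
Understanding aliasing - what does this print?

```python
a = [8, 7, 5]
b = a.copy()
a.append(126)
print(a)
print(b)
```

Key concept: list.copy() creates independent copy.
Step by step:
`a = [8, 7, 5]` → a = [8, 7, 5]
`b = a.copy()` → b = [8, 7, 5]
`a.append(126)` → a = [8, 7, 5, 126]
`print(a)` → prints [8, 7, 5, 126]
`print(b)` → prints [8, 7, 5]

Answer:
[8, 7, 5, 126]
[8, 7, 5]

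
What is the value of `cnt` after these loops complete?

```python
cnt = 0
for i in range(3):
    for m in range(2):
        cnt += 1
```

3 * 2 = 6
`cnt` takes the values: 0 → 1 → 2 → 3 → 4 → 5 → 6

Answer: 6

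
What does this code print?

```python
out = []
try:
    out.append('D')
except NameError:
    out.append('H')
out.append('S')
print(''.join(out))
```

Execution trace: 'D' (try body, no exception) → 'S' (after the try/except). Output: DS

Answer: DS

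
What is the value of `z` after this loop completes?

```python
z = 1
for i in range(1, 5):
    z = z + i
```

Start at 1, add 1 through 4
`z` takes the values: 1 → 2 → 4 → 7 → 11

Answer: 11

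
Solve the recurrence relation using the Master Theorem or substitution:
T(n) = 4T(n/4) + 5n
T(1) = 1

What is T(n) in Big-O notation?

By Master Theorem: a=4, b=4, f(n)=5n. Since log_4(4) = 1 and f(n) = Θ(n^1), Case 2 applies. T(n) = O(n log n).

Answer: O(n log n)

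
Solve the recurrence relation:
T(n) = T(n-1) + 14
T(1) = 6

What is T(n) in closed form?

Unrolling: T(n) = T(1) + 14·(n-1) = 6 + 14(n-1) = 14n - 8.

Answer: T(n) = 14n - 8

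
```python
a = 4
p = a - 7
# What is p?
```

Trace:
`a = 4` → a = 4
`p = a - 7` → p = -3
So p = -3

Answer: -3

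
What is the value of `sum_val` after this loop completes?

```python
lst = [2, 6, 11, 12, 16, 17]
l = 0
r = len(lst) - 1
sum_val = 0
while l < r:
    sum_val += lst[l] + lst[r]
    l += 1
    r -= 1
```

Sum of pairs from ends
`sum_val` takes the values: 0 → 19 → 41 → 64

Answer: 64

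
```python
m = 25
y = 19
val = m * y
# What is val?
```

Trace:
`m = 25` → m = 25
`y = 19` → y = 19
`val = m * y` → val = 475
So val = 475

Answer: 475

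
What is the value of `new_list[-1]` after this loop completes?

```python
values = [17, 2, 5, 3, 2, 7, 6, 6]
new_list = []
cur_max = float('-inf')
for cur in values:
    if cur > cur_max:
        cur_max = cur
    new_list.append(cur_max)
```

Running max ends at 17
`new_list` takes the values: [] → [17] → [17, 17] → [17, 17, 17] → [17, 17, 17, 17] → [17, 17, 17, 17, 17] → [17, 17, 17, 17, 17, 17] → [17, 17, 17, 17, 17, 17, 17] → [17, 17, 17, 17, 17, 17, 17, 17]
So `new_list[-1]` = 17

Answer: 17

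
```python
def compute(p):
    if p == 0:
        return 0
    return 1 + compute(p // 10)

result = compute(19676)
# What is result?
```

Count of digits of 19676: 5

Answer: 5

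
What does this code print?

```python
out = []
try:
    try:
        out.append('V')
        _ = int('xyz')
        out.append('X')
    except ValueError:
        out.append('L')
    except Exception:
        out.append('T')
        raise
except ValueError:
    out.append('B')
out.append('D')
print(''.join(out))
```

Execution trace: 'V' (inner try body) → 'L' (inner except ValueError) → 'D' (after the try/except). Output: VLD

Answer: VLD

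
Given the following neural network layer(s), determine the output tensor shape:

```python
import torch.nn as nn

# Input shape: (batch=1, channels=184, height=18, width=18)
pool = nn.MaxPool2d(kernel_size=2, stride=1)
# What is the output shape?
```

Input: (1, 184, 18, 18) -> Output: (1, 184, 17, 17)

Answer: (1, 184, 17, 17)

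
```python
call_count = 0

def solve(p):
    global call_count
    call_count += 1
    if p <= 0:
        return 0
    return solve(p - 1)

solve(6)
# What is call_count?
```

Linear recursion stepping by 1: 7 calls from p=6 down to ≤0.

Answer: 7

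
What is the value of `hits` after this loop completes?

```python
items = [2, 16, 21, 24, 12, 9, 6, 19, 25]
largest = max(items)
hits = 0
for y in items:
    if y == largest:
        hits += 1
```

Count of max value 25 in [2, 16, 21, 24, 12, 9, 6, 19, 25]
`hits` takes the values: 0 → 1

Answer: 1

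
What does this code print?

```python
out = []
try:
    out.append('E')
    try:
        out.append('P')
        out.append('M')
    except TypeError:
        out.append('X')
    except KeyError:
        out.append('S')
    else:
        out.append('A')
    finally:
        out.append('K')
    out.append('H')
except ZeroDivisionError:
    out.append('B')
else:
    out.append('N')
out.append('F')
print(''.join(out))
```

Execution trace: 'E' (try body) → 'P' (inner try body) → 'M' (inner try body, no exception) → 'A' (inner else) → 'K' (inner finally) → 'H' (try body, no exception) → 'N' (else) → 'F' (after the try/except). Output: EPMAKHNF

Answer: EPMAKHNF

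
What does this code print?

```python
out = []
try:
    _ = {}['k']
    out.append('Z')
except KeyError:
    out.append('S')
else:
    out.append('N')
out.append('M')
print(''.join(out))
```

Execution trace: 'S' (except KeyError) → 'M' (after the try/except). Output: SM

Answer: SM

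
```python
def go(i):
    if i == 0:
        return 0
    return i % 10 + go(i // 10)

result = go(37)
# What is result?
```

Sum of digits of 37: 7 + 3 = 10

Answer: 10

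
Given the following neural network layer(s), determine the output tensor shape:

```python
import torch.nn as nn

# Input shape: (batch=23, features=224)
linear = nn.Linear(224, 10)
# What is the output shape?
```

Input: (23, 224) -> Output: (23, 10)

Answer: (23, 10)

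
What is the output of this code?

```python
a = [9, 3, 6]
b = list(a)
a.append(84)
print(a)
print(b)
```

Key concept: list() constructor creates copy.
Step by step:
`a = [9, 3, 6]` → a = [9, 3, 6]
`b = list(a)` → b = [9, 3, 6]
`a.append(84)` → a = [9, 3, 6, 84]
`print(a)` → prints [9, 3, 6, 84]
`print(b)` → prints [9, 3, 6]

Answer:
[9, 3, 6, 84]
[9, 3, 6]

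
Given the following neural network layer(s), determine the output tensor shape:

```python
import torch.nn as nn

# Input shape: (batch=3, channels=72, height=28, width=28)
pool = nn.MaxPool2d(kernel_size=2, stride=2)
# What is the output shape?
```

Input: (3, 72, 28, 28) -> Output: (3, 72, 14, 14)

Answer: (3, 72, 14, 14)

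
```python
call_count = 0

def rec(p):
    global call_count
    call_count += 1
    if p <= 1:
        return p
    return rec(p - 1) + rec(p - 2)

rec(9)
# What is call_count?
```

Calls(p) = 1 + Calls(p-1) + Calls(p-2); Calls(0)=Calls(1)=1. For p=9 this gives 109.

Answer: 109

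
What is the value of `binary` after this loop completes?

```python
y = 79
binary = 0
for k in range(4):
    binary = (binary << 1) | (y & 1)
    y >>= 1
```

Reverse lowest 4 bits of 79
`binary` takes the values: 0 → 1 → 3 → 7 → 15

Answer: 15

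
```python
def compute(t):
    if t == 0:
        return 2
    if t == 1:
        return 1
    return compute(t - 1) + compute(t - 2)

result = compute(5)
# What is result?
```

Build up from base cases: compute(0)=2, compute(1)=1, compute(2)=3, compute(3)=4, compute(4)=7, compute(5)=11

Answer: 11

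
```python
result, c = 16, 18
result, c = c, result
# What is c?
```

Trace:
`result, c = 16, 18` → result = 16; c = 18
`result, c = c, result` → result = 18; c = 16
So c = 16

Answer: 16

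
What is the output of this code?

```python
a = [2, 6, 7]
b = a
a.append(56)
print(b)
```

Key concept: basic list aliasing.
Step by step:
`a = [2, 6, 7]` → a = [2, 6, 7]
`b = a` → b = [2, 6, 7] (same object as a)
`a.append(56)` → a = [2, 6, 7, 56] (same object as b); b = [2, 6, 7, 56] (same object as a)
`print(b)` → prints [2, 6, 7, 56]

Answer: [2, 6, 7, 56]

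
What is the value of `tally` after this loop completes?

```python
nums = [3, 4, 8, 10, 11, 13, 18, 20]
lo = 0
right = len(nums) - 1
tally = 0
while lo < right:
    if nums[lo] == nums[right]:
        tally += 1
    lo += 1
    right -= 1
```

Count matching pairs from ends
`tally` takes the values: 0

Answer: 0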